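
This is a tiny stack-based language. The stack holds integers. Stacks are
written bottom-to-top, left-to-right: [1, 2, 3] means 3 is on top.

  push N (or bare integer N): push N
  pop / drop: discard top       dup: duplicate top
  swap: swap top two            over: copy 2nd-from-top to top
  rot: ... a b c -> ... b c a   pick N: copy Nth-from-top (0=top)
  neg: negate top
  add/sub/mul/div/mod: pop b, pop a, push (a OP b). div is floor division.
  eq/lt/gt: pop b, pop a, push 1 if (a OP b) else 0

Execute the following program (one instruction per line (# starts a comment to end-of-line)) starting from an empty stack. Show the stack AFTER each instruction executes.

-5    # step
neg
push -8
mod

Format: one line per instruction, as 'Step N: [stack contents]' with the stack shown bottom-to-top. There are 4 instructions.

Step 1: [-5]
Step 2: [5]
Step 3: [5, -8]
Step 4: [-3]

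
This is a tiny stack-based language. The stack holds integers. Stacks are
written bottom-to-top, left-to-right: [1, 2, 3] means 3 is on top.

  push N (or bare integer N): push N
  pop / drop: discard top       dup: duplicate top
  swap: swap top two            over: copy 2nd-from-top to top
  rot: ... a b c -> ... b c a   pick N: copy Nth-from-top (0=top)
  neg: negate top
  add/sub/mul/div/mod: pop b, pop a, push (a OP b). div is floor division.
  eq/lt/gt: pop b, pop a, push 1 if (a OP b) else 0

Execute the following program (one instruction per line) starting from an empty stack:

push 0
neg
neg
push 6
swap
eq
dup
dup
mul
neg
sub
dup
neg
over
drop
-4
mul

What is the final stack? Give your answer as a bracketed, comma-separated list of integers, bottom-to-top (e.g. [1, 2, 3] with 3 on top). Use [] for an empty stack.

Answer: [0, 0]

Derivation:
After 'push 0': [0]
After 'neg': [0]
After 'neg': [0]
After 'push 6': [0, 6]
After 'swap': [6, 0]
After 'eq': [0]
After 'dup': [0, 0]
After 'dup': [0, 0, 0]
After 'mul': [0, 0]
After 'neg': [0, 0]
After 'sub': [0]
After 'dup': [0, 0]
After 'neg': [0, 0]
After 'over': [0, 0, 0]
After 'drop': [0, 0]
After 'push -4': [0, 0, -4]
After 'mul': [0, 0]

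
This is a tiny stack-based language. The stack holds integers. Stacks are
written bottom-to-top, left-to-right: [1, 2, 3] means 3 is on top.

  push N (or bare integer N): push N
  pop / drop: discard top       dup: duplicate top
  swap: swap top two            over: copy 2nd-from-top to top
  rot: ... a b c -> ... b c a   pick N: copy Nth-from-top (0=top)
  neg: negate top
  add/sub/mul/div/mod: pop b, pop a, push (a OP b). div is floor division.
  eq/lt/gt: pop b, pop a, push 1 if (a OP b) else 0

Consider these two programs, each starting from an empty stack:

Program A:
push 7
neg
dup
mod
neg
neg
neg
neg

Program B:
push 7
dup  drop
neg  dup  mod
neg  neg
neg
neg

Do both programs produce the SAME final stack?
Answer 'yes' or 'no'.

Answer: yes

Derivation:
Program A trace:
  After 'push 7': [7]
  After 'neg': [-7]
  After 'dup': [-7, -7]
  After 'mod': [0]
  After 'neg': [0]
  After 'neg': [0]
  After 'neg': [0]
  After 'neg': [0]
Program A final stack: [0]

Program B trace:
  After 'push 7': [7]
  After 'dup': [7, 7]
  After 'drop': [7]
  After 'neg': [-7]
  After 'dup': [-7, -7]
  After 'mod': [0]
  After 'neg': [0]
  After 'neg': [0]
  After 'neg': [0]
  After 'neg': [0]
Program B final stack: [0]
Same: yes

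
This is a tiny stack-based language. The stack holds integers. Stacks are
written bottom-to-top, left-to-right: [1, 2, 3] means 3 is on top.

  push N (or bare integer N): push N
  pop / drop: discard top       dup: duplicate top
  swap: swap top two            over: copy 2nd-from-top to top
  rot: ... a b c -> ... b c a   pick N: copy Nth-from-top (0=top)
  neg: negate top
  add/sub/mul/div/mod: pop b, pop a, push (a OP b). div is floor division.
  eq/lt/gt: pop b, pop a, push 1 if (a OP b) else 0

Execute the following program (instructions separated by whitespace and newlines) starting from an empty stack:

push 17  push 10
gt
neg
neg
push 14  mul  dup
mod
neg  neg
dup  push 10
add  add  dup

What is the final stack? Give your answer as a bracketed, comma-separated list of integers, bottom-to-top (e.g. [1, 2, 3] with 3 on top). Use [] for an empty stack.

After 'push 17': [17]
After 'push 10': [17, 10]
After 'gt': [1]
After 'neg': [-1]
After 'neg': [1]
After 'push 14': [1, 14]
After 'mul': [14]
After 'dup': [14, 14]
After 'mod': [0]
After 'neg': [0]
After 'neg': [0]
After 'dup': [0, 0]
After 'push 10': [0, 0, 10]
After 'add': [0, 10]
After 'add': [10]
After 'dup': [10, 10]

Answer: [10, 10]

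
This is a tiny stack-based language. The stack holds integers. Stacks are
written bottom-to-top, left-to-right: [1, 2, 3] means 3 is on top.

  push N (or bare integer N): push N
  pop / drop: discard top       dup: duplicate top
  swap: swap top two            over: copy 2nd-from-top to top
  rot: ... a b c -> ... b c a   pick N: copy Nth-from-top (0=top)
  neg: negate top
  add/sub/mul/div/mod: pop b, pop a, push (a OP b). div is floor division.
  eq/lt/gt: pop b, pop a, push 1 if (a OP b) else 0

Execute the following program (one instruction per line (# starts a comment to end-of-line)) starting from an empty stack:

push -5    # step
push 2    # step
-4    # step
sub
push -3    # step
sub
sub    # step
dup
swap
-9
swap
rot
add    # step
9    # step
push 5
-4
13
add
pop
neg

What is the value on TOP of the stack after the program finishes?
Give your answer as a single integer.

Answer: -5

Derivation:
After 'push -5': [-5]
After 'push 2': [-5, 2]
After 'push -4': [-5, 2, -4]
After 'sub': [-5, 6]
After 'push -3': [-5, 6, -3]
After 'sub': [-5, 9]
After 'sub': [-14]
After 'dup': [-14, -14]
After 'swap': [-14, -14]
After 'push -9': [-14, -14, -9]
After 'swap': [-14, -9, -14]
After 'rot': [-9, -14, -14]
After 'add': [-9, -28]
After 'push 9': [-9, -28, 9]
After 'push 5': [-9, -28, 9, 5]
After 'push -4': [-9, -28, 9, 5, -4]
After 'push 13': [-9, -28, 9, 5, -4, 13]
After 'add': [-9, -28, 9, 5, 9]
After 'pop': [-9, -28, 9, 5]
After 'neg': [-9, -28, 9, -5]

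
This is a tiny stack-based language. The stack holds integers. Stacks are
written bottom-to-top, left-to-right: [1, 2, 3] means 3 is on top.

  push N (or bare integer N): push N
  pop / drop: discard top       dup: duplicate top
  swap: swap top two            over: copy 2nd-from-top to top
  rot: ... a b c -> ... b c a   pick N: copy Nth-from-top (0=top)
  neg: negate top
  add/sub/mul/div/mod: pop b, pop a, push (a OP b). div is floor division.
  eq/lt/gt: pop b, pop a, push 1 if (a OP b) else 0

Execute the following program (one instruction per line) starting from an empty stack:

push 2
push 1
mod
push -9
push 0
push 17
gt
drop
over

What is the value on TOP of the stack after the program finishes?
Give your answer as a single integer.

Answer: 0

Derivation:
After 'push 2': [2]
After 'push 1': [2, 1]
After 'mod': [0]
After 'push -9': [0, -9]
After 'push 0': [0, -9, 0]
After 'push 17': [0, -9, 0, 17]
After 'gt': [0, -9, 0]
After 'drop': [0, -9]
After 'over': [0, -9, 0]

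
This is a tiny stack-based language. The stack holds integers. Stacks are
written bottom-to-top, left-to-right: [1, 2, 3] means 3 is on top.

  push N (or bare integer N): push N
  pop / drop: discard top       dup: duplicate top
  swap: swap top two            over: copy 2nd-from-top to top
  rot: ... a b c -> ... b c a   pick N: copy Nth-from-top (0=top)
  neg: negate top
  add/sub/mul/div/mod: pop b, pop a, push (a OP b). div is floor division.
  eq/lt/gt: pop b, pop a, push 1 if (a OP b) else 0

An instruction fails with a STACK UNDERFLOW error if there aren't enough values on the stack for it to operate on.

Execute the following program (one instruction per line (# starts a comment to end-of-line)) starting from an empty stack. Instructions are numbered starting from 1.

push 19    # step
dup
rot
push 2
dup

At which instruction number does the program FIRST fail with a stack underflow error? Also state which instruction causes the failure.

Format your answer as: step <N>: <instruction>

Step 1 ('push 19'): stack = [19], depth = 1
Step 2 ('dup'): stack = [19, 19], depth = 2
Step 3 ('rot'): needs 3 value(s) but depth is 2 — STACK UNDERFLOW

Answer: step 3: rot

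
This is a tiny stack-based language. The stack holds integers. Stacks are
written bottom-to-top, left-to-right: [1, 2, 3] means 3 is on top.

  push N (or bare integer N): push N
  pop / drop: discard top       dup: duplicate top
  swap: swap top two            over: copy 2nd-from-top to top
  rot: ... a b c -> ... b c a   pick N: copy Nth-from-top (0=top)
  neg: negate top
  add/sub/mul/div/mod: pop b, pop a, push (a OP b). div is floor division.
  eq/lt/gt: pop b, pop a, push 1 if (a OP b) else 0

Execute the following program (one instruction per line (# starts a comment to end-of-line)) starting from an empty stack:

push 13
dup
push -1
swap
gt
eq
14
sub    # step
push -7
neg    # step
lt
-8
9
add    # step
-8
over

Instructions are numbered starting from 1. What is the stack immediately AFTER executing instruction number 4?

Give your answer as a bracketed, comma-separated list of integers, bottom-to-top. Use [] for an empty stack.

Step 1 ('push 13'): [13]
Step 2 ('dup'): [13, 13]
Step 3 ('push -1'): [13, 13, -1]
Step 4 ('swap'): [13, -1, 13]

Answer: [13, -1, 13]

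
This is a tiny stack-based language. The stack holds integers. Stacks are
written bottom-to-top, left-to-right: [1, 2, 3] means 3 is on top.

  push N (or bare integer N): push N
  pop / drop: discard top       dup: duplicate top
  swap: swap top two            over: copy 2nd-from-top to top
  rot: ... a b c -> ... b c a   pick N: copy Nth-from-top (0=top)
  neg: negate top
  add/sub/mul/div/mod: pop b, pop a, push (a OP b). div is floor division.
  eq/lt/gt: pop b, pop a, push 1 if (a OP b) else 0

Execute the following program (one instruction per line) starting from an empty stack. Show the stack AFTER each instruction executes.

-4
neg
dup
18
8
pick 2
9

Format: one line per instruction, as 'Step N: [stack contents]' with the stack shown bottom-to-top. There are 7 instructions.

Step 1: [-4]
Step 2: [4]
Step 3: [4, 4]
Step 4: [4, 4, 18]
Step 5: [4, 4, 18, 8]
Step 6: [4, 4, 18, 8, 4]
Step 7: [4, 4, 18, 8, 4, 9]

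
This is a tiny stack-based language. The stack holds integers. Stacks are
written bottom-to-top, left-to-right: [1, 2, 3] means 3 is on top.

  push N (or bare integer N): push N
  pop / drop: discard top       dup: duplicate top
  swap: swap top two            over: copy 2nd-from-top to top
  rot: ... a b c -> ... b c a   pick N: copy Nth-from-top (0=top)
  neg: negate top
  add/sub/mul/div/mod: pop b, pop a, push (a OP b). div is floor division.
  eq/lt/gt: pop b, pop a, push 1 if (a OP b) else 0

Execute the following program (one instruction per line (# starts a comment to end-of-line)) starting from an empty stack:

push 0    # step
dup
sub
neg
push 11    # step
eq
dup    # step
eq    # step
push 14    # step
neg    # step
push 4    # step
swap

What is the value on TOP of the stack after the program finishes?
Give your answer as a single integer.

Answer: -14

Derivation:
After 'push 0': [0]
After 'dup': [0, 0]
After 'sub': [0]
After 'neg': [0]
After 'push 11': [0, 11]
After 'eq': [0]
After 'dup': [0, 0]
After 'eq': [1]
After 'push 14': [1, 14]
After 'neg': [1, -14]
After 'push 4': [1, -14, 4]
After 'swap': [1, 4, -14]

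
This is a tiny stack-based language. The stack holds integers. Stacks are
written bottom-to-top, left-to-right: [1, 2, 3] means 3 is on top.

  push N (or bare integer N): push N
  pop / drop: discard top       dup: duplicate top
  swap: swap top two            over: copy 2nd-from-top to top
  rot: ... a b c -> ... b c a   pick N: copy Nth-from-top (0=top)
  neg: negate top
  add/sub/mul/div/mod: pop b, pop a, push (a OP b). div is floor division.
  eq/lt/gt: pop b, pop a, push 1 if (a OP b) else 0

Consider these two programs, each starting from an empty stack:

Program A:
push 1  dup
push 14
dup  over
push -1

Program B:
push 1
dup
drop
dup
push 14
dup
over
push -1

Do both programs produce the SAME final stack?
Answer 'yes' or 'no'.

Answer: yes

Derivation:
Program A trace:
  After 'push 1': [1]
  After 'dup': [1, 1]
  After 'push 14': [1, 1, 14]
  After 'dup': [1, 1, 14, 14]
  After 'over': [1, 1, 14, 14, 14]
  After 'push -1': [1, 1, 14, 14, 14, -1]
Program A final stack: [1, 1, 14, 14, 14, -1]

Program B trace:
  After 'push 1': [1]
  After 'dup': [1, 1]
  After 'drop': [1]
  After 'dup': [1, 1]
  After 'push 14': [1, 1, 14]
  After 'dup': [1, 1, 14, 14]
  After 'over': [1, 1, 14, 14, 14]
  After 'push -1': [1, 1, 14, 14, 14, -1]
Program B final stack: [1, 1, 14, 14, 14, -1]
Same: yes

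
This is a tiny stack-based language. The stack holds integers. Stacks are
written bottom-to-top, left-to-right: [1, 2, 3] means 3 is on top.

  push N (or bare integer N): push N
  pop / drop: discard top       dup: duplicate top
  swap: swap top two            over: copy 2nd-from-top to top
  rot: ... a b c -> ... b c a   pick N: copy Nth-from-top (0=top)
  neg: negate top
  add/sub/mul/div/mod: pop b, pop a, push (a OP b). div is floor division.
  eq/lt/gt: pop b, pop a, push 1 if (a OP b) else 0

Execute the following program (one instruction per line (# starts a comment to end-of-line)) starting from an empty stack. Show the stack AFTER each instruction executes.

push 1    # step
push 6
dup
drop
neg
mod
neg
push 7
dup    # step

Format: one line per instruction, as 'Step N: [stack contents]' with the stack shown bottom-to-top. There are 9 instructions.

Step 1: [1]
Step 2: [1, 6]
Step 3: [1, 6, 6]
Step 4: [1, 6]
Step 5: [1, -6]
Step 6: [-5]
Step 7: [5]
Step 8: [5, 7]
Step 9: [5, 7, 7]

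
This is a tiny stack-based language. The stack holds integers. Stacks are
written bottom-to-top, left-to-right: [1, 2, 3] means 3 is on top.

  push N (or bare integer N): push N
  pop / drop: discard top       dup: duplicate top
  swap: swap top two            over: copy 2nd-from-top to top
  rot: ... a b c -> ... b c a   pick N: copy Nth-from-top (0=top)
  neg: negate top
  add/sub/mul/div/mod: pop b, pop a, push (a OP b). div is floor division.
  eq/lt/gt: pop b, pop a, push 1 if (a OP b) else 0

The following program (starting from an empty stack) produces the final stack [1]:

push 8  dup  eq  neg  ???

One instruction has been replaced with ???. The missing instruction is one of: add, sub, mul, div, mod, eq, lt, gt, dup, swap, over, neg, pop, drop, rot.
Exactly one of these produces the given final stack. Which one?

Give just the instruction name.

Stack before ???: [-1]
Stack after ???:  [1]
The instruction that transforms [-1] -> [1] is: neg

Answer: neg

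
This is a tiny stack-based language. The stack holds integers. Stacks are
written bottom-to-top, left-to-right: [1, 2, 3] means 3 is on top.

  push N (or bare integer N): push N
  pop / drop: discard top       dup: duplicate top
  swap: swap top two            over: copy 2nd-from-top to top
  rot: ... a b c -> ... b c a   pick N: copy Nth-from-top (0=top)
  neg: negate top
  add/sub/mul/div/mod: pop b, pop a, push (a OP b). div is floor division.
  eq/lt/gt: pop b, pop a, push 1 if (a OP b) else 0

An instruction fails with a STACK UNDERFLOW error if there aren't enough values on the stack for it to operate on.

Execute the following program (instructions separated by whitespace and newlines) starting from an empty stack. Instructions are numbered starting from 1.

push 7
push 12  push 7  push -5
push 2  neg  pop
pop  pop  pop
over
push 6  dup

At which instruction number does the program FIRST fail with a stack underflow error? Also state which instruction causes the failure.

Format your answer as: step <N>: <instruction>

Answer: step 11: over

Derivation:
Step 1 ('push 7'): stack = [7], depth = 1
Step 2 ('push 12'): stack = [7, 12], depth = 2
Step 3 ('push 7'): stack = [7, 12, 7], depth = 3
Step 4 ('push -5'): stack = [7, 12, 7, -5], depth = 4
Step 5 ('push 2'): stack = [7, 12, 7, -5, 2], depth = 5
Step 6 ('neg'): stack = [7, 12, 7, -5, -2], depth = 5
Step 7 ('pop'): stack = [7, 12, 7, -5], depth = 4
Step 8 ('pop'): stack = [7, 12, 7], depth = 3
Step 9 ('pop'): stack = [7, 12], depth = 2
Step 10 ('pop'): stack = [7], depth = 1
Step 11 ('over'): needs 2 value(s) but depth is 1 — STACK UNDERFLOW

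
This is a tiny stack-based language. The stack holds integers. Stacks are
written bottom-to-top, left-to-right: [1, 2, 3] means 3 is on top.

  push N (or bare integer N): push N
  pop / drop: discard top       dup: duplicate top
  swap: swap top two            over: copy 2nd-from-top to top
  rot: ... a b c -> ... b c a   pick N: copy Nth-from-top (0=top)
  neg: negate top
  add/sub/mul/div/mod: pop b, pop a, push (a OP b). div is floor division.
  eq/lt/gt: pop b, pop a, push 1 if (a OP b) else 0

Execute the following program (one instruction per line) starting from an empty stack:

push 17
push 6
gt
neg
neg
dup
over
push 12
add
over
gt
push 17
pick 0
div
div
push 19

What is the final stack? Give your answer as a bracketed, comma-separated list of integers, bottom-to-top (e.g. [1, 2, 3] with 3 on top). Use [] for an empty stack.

Answer: [1, 1, 1, 19]

Derivation:
After 'push 17': [17]
After 'push 6': [17, 6]
After 'gt': [1]
After 'neg': [-1]
After 'neg': [1]
After 'dup': [1, 1]
After 'over': [1, 1, 1]
After 'push 12': [1, 1, 1, 12]
After 'add': [1, 1, 13]
After 'over': [1, 1, 13, 1]
After 'gt': [1, 1, 1]
After 'push 17': [1, 1, 1, 17]
After 'pick 0': [1, 1, 1, 17, 17]
After 'div': [1, 1, 1, 1]
After 'div': [1, 1, 1]
After 'push 19': [1, 1, 1, 19]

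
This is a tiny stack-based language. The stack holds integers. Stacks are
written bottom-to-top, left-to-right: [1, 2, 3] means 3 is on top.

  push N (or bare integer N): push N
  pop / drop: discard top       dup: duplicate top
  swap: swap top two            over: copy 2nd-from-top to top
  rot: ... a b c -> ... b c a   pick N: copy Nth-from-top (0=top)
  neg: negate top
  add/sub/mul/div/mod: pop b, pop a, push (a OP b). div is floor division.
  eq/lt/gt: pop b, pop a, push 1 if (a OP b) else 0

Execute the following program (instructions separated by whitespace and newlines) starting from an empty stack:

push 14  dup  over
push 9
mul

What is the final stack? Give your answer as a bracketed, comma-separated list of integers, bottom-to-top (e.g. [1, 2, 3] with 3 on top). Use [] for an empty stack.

After 'push 14': [14]
After 'dup': [14, 14]
After 'over': [14, 14, 14]
After 'push 9': [14, 14, 14, 9]
After 'mul': [14, 14, 126]

Answer: [14, 14, 126]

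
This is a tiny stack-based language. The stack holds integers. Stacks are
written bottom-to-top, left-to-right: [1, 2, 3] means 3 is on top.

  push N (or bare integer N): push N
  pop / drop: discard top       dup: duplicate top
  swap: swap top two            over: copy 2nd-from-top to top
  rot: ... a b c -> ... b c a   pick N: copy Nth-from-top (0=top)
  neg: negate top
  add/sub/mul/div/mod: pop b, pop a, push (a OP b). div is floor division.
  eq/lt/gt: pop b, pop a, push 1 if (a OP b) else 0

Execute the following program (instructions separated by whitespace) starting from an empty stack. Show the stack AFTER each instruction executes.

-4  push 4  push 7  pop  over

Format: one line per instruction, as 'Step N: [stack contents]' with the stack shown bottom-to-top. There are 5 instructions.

Step 1: [-4]
Step 2: [-4, 4]
Step 3: [-4, 4, 7]
Step 4: [-4, 4]
Step 5: [-4, 4, -4]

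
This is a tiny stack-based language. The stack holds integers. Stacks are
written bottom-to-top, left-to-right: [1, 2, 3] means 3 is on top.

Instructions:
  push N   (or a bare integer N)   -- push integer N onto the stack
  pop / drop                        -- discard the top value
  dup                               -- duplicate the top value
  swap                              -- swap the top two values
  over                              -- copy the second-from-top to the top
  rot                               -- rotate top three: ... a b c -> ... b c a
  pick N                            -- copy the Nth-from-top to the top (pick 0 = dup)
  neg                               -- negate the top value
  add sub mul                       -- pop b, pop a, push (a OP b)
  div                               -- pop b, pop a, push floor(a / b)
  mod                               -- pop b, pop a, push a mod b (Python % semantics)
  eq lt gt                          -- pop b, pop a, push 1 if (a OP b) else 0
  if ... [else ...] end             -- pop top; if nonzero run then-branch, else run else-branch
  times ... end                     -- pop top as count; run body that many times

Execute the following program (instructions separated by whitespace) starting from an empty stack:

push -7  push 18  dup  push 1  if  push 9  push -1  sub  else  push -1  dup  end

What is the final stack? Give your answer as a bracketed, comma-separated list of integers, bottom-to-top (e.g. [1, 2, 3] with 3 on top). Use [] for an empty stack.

Answer: [-7, 18, 18, 10]

Derivation:
After 'push -7': [-7]
After 'push 18': [-7, 18]
After 'dup': [-7, 18, 18]
After 'push 1': [-7, 18, 18, 1]
After 'if': [-7, 18, 18]
After 'push 9': [-7, 18, 18, 9]
After 'push -1': [-7, 18, 18, 9, -1]
After 'sub': [-7, 18, 18, 10]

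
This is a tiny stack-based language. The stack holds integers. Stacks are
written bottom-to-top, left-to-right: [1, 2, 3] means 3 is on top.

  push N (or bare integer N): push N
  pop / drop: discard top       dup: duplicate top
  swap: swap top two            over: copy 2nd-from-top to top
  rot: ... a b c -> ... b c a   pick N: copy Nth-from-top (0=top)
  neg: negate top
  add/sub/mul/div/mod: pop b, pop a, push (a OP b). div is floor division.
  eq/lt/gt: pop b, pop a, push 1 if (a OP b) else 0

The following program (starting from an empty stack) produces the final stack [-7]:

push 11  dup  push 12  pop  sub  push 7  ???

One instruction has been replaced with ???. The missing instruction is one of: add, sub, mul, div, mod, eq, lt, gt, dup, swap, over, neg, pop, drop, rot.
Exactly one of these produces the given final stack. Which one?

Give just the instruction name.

Stack before ???: [0, 7]
Stack after ???:  [-7]
The instruction that transforms [0, 7] -> [-7] is: sub

Answer: sub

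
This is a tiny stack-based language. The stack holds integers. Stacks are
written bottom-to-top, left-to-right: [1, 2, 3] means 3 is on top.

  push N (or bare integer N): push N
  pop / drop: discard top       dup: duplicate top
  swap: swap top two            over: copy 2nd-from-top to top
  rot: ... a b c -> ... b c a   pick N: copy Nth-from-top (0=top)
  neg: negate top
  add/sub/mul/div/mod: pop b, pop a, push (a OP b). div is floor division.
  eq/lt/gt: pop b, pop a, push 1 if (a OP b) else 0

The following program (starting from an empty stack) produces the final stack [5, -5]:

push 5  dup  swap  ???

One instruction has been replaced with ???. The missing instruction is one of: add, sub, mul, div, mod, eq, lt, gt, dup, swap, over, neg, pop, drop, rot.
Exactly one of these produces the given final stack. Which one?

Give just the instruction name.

Answer: neg

Derivation:
Stack before ???: [5, 5]
Stack after ???:  [5, -5]
The instruction that transforms [5, 5] -> [5, -5] is: neg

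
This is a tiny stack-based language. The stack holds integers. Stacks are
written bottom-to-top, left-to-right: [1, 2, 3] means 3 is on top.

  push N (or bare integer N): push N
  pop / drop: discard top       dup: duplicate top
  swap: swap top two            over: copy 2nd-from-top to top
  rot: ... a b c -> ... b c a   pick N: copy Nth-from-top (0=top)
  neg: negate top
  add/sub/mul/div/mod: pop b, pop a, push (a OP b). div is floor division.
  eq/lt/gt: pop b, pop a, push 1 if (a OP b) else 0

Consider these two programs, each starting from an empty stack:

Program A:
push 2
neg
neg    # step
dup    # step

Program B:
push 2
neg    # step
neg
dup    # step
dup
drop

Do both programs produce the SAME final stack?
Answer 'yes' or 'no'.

Answer: yes

Derivation:
Program A trace:
  After 'push 2': [2]
  After 'neg': [-2]
  After 'neg': [2]
  After 'dup': [2, 2]
Program A final stack: [2, 2]

Program B trace:
  After 'push 2': [2]
  After 'neg': [-2]
  After 'neg': [2]
  After 'dup': [2, 2]
  After 'dup': [2, 2, 2]
  After 'drop': [2, 2]
Program B final stack: [2, 2]
Same: yes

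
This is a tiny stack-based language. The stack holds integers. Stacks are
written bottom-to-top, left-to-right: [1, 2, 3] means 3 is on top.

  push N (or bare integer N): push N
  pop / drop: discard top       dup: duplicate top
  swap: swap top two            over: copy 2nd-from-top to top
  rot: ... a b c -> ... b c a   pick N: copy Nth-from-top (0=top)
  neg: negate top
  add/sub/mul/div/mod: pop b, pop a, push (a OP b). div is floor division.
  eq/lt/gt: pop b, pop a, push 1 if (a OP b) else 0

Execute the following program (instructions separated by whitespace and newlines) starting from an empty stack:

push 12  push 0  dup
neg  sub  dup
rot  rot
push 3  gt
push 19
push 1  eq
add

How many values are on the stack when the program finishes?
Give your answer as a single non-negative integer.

Answer: 3

Derivation:
After 'push 12': stack = [12] (depth 1)
After 'push 0': stack = [12, 0] (depth 2)
After 'dup': stack = [12, 0, 0] (depth 3)
After 'neg': stack = [12, 0, 0] (depth 3)
After 'sub': stack = [12, 0] (depth 2)
After 'dup': stack = [12, 0, 0] (depth 3)
After 'rot': stack = [0, 0, 12] (depth 3)
After 'rot': stack = [0, 12, 0] (depth 3)
After 'push 3': stack = [0, 12, 0, 3] (depth 4)
After 'gt': stack = [0, 12, 0] (depth 3)
After 'push 19': stack = [0, 12, 0, 19] (depth 4)
After 'push 1': stack = [0, 12, 0, 19, 1] (depth 5)
After 'eq': stack = [0, 12, 0, 0] (depth 4)
After 'add': stack = [0, 12, 0] (depth 3)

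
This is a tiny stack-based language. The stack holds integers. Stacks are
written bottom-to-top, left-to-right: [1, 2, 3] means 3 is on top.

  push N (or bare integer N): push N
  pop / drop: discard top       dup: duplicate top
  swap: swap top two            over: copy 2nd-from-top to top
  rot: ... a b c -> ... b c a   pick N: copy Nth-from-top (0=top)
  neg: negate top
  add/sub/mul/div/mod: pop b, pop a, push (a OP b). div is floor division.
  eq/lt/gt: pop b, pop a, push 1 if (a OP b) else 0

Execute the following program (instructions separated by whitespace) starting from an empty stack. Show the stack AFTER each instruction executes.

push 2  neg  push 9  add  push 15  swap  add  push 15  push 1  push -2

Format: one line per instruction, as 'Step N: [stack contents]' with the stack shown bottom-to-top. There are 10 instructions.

Step 1: [2]
Step 2: [-2]
Step 3: [-2, 9]
Step 4: [7]
Step 5: [7, 15]
Step 6: [15, 7]
Step 7: [22]
Step 8: [22, 15]
Step 9: [22, 15, 1]
Step 10: [22, 15, 1, -2]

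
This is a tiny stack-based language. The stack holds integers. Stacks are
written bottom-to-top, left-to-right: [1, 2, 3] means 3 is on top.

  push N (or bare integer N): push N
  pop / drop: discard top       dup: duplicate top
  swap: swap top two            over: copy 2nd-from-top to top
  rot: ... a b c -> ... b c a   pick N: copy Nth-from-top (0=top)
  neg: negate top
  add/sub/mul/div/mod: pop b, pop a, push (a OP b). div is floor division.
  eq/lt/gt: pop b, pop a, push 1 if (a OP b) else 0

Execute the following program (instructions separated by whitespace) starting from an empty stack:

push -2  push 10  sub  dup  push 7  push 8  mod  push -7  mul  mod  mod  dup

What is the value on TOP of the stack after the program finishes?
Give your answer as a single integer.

Answer: 0

Derivation:
After 'push -2': [-2]
After 'push 10': [-2, 10]
After 'sub': [-12]
After 'dup': [-12, -12]
After 'push 7': [-12, -12, 7]
After 'push 8': [-12, -12, 7, 8]
After 'mod': [-12, -12, 7]
After 'push -7': [-12, -12, 7, -7]
After 'mul': [-12, -12, -49]
After 'mod': [-12, -12]
After 'mod': [0]
After 'dup': [0, 0]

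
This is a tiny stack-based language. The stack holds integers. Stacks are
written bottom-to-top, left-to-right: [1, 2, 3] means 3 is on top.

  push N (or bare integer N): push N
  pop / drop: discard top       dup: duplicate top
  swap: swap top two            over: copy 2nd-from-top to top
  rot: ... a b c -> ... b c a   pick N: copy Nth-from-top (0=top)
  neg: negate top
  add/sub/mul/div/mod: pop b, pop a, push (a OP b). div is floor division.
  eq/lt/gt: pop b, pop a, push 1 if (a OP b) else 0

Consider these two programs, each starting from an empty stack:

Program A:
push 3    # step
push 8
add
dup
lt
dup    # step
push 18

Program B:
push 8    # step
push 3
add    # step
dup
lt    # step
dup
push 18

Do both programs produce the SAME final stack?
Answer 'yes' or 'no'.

Answer: yes

Derivation:
Program A trace:
  After 'push 3': [3]
  After 'push 8': [3, 8]
  After 'add': [11]
  After 'dup': [11, 11]
  After 'lt': [0]
  After 'dup': [0, 0]
  After 'push 18': [0, 0, 18]
Program A final stack: [0, 0, 18]

Program B trace:
  After 'push 8': [8]
  After 'push 3': [8, 3]
  After 'add': [11]
  After 'dup': [11, 11]
  After 'lt': [0]
  After 'dup': [0, 0]
  After 'push 18': [0, 0, 18]
Program B final stack: [0, 0, 18]
Same: yes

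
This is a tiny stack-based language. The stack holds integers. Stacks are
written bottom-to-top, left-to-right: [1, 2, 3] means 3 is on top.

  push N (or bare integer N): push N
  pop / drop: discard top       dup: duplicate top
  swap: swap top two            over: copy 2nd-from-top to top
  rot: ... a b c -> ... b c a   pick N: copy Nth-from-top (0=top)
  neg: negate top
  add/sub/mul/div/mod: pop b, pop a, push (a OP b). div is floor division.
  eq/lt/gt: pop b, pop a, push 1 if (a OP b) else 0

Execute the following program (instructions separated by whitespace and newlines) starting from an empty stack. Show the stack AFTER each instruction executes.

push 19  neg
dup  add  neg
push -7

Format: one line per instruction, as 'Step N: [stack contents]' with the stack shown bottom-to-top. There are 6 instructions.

Step 1: [19]
Step 2: [-19]
Step 3: [-19, -19]
Step 4: [-38]
Step 5: [38]
Step 6: [38, -7]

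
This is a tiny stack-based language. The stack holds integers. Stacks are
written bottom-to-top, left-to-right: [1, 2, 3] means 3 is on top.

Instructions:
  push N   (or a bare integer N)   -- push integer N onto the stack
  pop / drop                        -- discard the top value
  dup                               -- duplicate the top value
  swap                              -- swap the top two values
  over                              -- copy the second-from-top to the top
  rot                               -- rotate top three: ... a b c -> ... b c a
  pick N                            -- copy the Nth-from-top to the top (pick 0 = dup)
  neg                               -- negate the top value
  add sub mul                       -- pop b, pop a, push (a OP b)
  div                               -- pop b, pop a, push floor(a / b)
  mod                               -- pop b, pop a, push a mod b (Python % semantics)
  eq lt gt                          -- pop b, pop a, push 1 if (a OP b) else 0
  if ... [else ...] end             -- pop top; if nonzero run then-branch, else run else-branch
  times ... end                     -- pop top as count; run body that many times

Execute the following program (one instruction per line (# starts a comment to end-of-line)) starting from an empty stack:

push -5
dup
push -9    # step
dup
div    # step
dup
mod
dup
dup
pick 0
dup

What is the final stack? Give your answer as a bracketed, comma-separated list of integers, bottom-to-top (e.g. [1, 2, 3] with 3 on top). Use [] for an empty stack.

After 'push -5': [-5]
After 'dup': [-5, -5]
After 'push -9': [-5, -5, -9]
After 'dup': [-5, -5, -9, -9]
After 'div': [-5, -5, 1]
After 'dup': [-5, -5, 1, 1]
After 'mod': [-5, -5, 0]
After 'dup': [-5, -5, 0, 0]
After 'dup': [-5, -5, 0, 0, 0]
After 'pick 0': [-5, -5, 0, 0, 0, 0]
After 'dup': [-5, -5, 0, 0, 0, 0, 0]

Answer: [-5, -5, 0, 0, 0, 0, 0]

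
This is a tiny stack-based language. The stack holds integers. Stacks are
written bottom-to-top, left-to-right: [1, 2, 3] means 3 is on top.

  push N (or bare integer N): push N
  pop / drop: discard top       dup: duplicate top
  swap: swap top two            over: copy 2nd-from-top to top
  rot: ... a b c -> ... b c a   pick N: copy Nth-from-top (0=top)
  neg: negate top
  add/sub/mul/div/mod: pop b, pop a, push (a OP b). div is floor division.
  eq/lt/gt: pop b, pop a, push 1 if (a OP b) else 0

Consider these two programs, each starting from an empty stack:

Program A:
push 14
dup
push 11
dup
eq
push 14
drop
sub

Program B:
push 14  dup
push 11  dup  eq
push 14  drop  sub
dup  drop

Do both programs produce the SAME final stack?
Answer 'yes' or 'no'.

Program A trace:
  After 'push 14': [14]
  After 'dup': [14, 14]
  After 'push 11': [14, 14, 11]
  After 'dup': [14, 14, 11, 11]
  After 'eq': [14, 14, 1]
  After 'push 14': [14, 14, 1, 14]
  After 'drop': [14, 14, 1]
  After 'sub': [14, 13]
Program A final stack: [14, 13]

Program B trace:
  After 'push 14': [14]
  After 'dup': [14, 14]
  After 'push 11': [14, 14, 11]
  After 'dup': [14, 14, 11, 11]
  After 'eq': [14, 14, 1]
  After 'push 14': [14, 14, 1, 14]
  After 'drop': [14, 14, 1]
  After 'sub': [14, 13]
  After 'dup': [14, 13, 13]
  After 'drop': [14, 13]
Program B final stack: [14, 13]
Same: yes

Answer: yes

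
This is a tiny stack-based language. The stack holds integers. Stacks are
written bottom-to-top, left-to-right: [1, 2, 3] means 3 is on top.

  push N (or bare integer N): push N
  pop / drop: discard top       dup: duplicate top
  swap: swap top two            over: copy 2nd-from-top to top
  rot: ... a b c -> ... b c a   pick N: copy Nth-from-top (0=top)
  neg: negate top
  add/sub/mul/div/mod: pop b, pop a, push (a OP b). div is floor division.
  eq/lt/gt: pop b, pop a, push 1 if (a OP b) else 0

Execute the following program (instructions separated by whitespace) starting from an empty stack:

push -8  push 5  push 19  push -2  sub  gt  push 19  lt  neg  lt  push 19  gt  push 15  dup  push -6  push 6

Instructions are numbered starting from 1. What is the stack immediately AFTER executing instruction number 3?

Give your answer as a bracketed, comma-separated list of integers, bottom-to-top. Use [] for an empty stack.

Step 1 ('push -8'): [-8]
Step 2 ('push 5'): [-8, 5]
Step 3 ('push 19'): [-8, 5, 19]

Answer: [-8, 5, 19]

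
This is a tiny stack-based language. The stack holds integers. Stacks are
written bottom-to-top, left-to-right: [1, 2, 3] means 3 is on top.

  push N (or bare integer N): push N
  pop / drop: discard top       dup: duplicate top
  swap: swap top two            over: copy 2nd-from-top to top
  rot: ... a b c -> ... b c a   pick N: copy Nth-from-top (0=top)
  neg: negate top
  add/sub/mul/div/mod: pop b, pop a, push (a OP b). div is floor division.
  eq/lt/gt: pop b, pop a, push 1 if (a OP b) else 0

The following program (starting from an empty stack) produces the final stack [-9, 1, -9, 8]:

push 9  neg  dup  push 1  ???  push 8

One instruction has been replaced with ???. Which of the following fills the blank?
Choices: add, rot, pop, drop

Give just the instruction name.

Stack before ???: [-9, -9, 1]
Stack after ???:  [-9, 1, -9]
Checking each choice:
  add: produces [-9, -8, 8]
  rot: MATCH
  pop: produces [-9, -9, 8]
  drop: produces [-9, -9, 8]


Answer: rot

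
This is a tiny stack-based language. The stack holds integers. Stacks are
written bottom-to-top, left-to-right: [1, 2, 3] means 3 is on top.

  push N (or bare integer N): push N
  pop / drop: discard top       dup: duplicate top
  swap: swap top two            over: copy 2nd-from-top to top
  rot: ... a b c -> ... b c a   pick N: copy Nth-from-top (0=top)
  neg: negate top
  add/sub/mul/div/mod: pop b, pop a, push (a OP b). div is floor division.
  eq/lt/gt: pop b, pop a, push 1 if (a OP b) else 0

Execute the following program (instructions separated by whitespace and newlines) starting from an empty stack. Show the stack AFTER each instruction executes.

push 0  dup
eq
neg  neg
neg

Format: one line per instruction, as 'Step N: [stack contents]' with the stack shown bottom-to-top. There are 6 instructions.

Step 1: [0]
Step 2: [0, 0]
Step 3: [1]
Step 4: [-1]
Step 5: [1]
Step 6: [-1]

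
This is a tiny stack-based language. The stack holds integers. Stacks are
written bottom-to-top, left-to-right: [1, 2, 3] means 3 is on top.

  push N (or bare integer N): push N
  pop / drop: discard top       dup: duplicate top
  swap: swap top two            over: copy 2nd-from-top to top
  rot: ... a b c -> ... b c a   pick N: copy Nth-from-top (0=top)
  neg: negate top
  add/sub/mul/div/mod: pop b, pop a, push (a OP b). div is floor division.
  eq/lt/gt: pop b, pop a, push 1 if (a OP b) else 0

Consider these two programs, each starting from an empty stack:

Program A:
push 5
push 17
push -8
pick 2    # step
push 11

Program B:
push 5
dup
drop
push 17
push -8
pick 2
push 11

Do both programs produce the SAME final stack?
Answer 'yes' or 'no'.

Program A trace:
  After 'push 5': [5]
  After 'push 17': [5, 17]
  After 'push -8': [5, 17, -8]
  After 'pick 2': [5, 17, -8, 5]
  After 'push 11': [5, 17, -8, 5, 11]
Program A final stack: [5, 17, -8, 5, 11]

Program B trace:
  After 'push 5': [5]
  After 'dup': [5, 5]
  After 'drop': [5]
  After 'push 17': [5, 17]
  After 'push -8': [5, 17, -8]
  After 'pick 2': [5, 17, -8, 5]
  After 'push 11': [5, 17, -8, 5, 11]
Program B final stack: [5, 17, -8, 5, 11]
Same: yes

Answer: yes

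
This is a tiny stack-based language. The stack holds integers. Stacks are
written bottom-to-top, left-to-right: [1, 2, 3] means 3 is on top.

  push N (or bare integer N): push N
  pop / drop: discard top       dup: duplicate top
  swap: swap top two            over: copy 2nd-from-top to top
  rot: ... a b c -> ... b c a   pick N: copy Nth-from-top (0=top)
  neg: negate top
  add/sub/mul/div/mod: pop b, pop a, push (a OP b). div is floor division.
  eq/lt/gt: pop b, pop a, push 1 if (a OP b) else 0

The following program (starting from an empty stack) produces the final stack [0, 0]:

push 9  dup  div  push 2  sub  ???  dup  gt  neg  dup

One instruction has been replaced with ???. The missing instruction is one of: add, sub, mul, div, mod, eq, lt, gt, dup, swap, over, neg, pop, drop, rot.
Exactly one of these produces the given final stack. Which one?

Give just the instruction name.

Stack before ???: [-1]
Stack after ???:  [1]
The instruction that transforms [-1] -> [1] is: neg

Answer: neg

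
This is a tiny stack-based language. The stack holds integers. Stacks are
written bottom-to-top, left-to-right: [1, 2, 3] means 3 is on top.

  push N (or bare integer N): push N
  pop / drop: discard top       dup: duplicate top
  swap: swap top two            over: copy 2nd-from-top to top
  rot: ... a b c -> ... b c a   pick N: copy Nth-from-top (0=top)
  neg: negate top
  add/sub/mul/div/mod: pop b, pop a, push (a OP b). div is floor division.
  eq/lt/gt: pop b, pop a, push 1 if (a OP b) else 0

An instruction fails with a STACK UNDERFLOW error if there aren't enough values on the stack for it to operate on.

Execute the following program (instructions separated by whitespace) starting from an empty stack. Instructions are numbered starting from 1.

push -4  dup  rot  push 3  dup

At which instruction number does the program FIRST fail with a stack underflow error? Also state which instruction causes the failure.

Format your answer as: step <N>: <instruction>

Answer: step 3: rot

Derivation:
Step 1 ('push -4'): stack = [-4], depth = 1
Step 2 ('dup'): stack = [-4, -4], depth = 2
Step 3 ('rot'): needs 3 value(s) but depth is 2 — STACK UNDERFLOW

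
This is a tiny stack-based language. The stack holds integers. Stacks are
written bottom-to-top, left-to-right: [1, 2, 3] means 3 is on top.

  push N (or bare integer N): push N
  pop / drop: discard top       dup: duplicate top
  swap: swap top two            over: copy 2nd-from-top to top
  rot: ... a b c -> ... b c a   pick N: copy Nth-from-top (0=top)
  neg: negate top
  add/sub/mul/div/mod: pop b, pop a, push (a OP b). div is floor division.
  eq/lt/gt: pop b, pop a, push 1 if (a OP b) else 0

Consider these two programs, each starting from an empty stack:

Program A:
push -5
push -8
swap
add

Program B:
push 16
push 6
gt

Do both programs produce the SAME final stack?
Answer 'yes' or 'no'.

Program A trace:
  After 'push -5': [-5]
  After 'push -8': [-5, -8]
  After 'swap': [-8, -5]
  After 'add': [-13]
Program A final stack: [-13]

Program B trace:
  After 'push 16': [16]
  After 'push 6': [16, 6]
  After 'gt': [1]
Program B final stack: [1]
Same: no

Answer: no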